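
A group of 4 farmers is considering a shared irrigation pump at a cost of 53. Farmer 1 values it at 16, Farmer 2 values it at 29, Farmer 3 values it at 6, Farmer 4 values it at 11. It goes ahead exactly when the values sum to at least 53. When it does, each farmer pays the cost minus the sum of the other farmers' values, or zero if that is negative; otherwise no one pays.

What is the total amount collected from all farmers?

Total value 62 ≥ cost 53, so it is built.
Farmer 1: others sum to 46; max(0, 53 - 46) = 7.
Farmer 2: others sum to 33; max(0, 53 - 33) = 20.
Farmer 3: others sum to 56; max(0, 53 - 56) = 0.
Farmer 4: others sum to 51; max(0, 53 - 51) = 2.
Total collected = 7 + 20 + 0 + 2 = 29.

29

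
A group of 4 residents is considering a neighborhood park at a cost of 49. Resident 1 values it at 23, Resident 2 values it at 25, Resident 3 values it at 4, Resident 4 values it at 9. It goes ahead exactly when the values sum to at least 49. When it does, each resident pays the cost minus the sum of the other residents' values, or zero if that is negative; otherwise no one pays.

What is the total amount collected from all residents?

Total value 61 ≥ cost 49, so it is built.
Resident 1: others sum to 38; max(0, 49 - 38) = 11.
Resident 2: others sum to 36; max(0, 49 - 36) = 13.
Resident 3: others sum to 57; max(0, 49 - 57) = 0.
Resident 4: others sum to 52; max(0, 49 - 52) = 0.
Total collected = 11 + 13 + 0 + 0 = 24.

24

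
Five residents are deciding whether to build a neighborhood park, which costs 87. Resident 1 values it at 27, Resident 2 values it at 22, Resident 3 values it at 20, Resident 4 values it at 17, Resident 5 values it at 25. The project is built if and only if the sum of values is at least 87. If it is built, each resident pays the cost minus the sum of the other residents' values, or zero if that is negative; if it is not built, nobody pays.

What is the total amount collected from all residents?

Total value 111 ≥ cost 87, so it is built.
Resident 1: others sum to 84; max(0, 87 - 84) = 3.
Resident 2: others sum to 89; max(0, 87 - 89) = 0.
Resident 3: others sum to 91; max(0, 87 - 91) = 0.
Resident 4: others sum to 94; max(0, 87 - 94) = 0.
Resident 5: others sum to 86; max(0, 87 - 86) = 1.
Total collected = 3 + 0 + 0 + 0 + 1 = 4.

4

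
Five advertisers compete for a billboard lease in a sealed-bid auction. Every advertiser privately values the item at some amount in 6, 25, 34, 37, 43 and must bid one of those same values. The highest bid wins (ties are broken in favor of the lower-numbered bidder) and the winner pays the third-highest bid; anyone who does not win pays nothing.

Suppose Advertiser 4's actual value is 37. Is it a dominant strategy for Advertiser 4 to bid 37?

Consider the case where Advertiser 1 bids 6, Advertiser 2 bids 6, Advertiser 3 bids 6 and Advertiser 5 bids 43.
Truthful bid 37: loses, pays 0, utility 0.
Bid 43 instead: wins, pays 6, utility 37 - 6 = 31.
Since 31 > 0, bidding 43 is strictly better here, so truthful bidding is not dominant.

No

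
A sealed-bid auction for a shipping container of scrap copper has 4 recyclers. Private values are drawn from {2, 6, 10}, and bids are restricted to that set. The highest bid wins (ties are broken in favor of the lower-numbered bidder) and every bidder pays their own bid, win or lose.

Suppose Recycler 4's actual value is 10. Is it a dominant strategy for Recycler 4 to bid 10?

Consider the case where Recycler 1 bids 2, Recycler 2 bids 2 and Recycler 3 bids 2.
Truthful bid 10: wins, pays 10, utility 10 - 10 = 0.
Bid 6 instead: wins, pays 6, utility 10 - 6 = 4.
Since 4 > 0, bidding 6 is strictly better here, so truthful bidding is not dominant.

No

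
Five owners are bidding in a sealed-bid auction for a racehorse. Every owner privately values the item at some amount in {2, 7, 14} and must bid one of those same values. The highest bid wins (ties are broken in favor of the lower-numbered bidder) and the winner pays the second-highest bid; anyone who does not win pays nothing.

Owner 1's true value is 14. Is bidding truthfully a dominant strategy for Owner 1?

Check each profile of the others' bids and compare truth against every alternative bid.
Others bid (2, 2, 2, 2): truth gives 12, best alternative gives 12.
Others bid (2, 2, 2, 7): truth gives 7, best alternative gives 7.
Others bid (2, 2, 7, 2): truth gives 7, best alternative gives 7.
Others bid (2, 2, 7, 7): truth gives 7, best alternative gives 7.
Others bid (2, 7, 2, 2): truth gives 7, best alternative gives 7.
Others bid (2, 7, 2, 7): truth gives 7, best alternative gives 7.
(Remaining 75 profiles checked similarly; truth is weakly best in each.)
In every case the truthful bid is at least as good as any alternative, so it is a dominant strategy.

Yes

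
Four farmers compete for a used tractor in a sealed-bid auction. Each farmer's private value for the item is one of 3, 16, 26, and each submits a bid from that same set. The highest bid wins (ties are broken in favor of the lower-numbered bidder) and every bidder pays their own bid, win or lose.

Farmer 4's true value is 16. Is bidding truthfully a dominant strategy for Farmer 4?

Consider the case where Farmer 1 bids 3, Farmer 2 bids 3 and Farmer 3 bids 16.
Truthful bid 16: loses but pays 16, utility -16.
Bid 3 instead: loses but pays 3, utility -3.
Since -3 > -16, bidding 3 is strictly better here, so truthful bidding is not dominant.

No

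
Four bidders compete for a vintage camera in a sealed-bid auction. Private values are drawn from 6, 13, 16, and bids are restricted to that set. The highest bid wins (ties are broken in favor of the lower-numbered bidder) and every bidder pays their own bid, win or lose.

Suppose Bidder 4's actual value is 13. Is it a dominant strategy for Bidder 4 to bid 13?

Consider the case where Bidder 1 bids 6, Bidder 2 bids 6 and Bidder 3 bids 13.
Truthful bid 13: loses but pays 13, utility -13.
Bid 6 instead: loses but pays 6, utility -6.
Since -6 > -13, bidding 6 is strictly better here, so truthful bidding is not dominant.

No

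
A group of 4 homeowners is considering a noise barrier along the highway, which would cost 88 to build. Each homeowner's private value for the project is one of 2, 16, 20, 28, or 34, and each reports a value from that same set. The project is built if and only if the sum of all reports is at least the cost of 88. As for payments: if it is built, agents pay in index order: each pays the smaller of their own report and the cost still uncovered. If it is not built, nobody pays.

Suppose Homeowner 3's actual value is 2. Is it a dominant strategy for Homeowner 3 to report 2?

Check each profile of the others' reports and compare truth against every alternative report.
Others report (16, 28, 28): truth gives 0, best alternative gives -14.
Others report (16, 28, 34): truth gives 0, best alternative gives -14.
Others report (16, 34, 28): truth gives 0, best alternative gives -14.
Others report (16, 34, 34): truth gives 0, best alternative gives -14.
Others report (20, 20, 34): truth gives 0, best alternative gives -14.
Others report (20, 28, 28): truth gives 0, best alternative gives -14.
(Remaining 119 profiles checked similarly; truth is weakly best in each.)
In every case the truthful report is at least as good as any alternative, so it is a dominant strategy.

Yes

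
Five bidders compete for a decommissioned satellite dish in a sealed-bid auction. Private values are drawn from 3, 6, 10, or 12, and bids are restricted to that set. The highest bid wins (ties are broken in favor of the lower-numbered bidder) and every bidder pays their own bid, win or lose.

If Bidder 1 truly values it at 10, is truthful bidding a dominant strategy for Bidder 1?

No

Consider the case where Bidder 2 bids 3, Bidder 3 bids 3, Bidder 4 bids 3 and Bidder 5 bids 3.
Truthful bid 10: wins, pays 10, utility 10 - 10 = 0.
Bid 3 instead: wins, pays 3, utility 10 - 3 = 7.
Since 7 > 0, bidding 3 is strictly better here, so truthful bidding is not dominant.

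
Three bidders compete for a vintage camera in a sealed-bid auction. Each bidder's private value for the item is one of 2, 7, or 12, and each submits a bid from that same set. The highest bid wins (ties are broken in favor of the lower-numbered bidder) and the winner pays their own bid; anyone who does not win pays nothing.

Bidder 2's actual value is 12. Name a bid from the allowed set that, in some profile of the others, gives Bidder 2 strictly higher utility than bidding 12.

7

Suppose Bidder 1 bids 2 and Bidder 3 bids 2.
Bid 12: wins, pays 12, utility 12 - 12 = 0.
Bid 7: wins, pays 7, utility 12 - 7 = 5.
So bidding 7 beats truth here (5 > 0).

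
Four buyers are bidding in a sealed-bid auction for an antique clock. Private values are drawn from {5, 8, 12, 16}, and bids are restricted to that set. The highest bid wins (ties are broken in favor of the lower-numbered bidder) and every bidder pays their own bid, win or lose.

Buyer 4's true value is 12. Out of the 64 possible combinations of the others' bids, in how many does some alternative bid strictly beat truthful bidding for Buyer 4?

Others bid (5, 5, 5): truth gives 0; bid 8 gives 4 > 0. Violating.
Others bid (5, 5, 12): truth gives -12; bid 16 gives -4 > -12. Violating.
Others bid (5, 5, 16): truth gives -12; bid 5 gives -5 > -12. Violating.
Others bid (5, 8, 12): truth gives -12; bid 16 gives -4 > -12. Violating.
Others bid (5, 5, 8): truth gives 0; no alternative beats it.
Others bid (5, 8, 5): truth gives 0; no alternative beats it.
(Checking all 64 profiles: 57 have a profitable deviation, 7 do not.)

57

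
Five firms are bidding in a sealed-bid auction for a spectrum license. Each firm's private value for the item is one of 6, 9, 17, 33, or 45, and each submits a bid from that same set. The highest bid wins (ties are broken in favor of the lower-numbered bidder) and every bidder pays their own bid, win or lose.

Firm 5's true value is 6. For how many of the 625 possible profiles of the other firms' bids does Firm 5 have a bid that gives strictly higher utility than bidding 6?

Others bid (6, 6, 6, 6): truth gives -6; bid 9 gives -3 > -6. Violating.
Others bid (6, 6, 6, 9): truth gives -6; no alternative beats it.
Others bid (6, 6, 6, 17): truth gives -6; no alternative beats it.
(Checking all 625 profiles: 1 has a profitable deviation, 624 do not.)

1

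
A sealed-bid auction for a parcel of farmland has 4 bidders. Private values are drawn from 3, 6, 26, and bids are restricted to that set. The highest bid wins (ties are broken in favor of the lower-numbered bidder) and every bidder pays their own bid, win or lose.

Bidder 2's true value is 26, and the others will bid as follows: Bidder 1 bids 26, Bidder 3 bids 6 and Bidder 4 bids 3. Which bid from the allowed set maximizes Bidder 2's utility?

3

Bid 3: loses but pays 3, utility -3.
Bid 6: loses but pays 6, utility -6.
Bid 26: loses but pays 26, utility -26.
The best choice is 3 with utility -3.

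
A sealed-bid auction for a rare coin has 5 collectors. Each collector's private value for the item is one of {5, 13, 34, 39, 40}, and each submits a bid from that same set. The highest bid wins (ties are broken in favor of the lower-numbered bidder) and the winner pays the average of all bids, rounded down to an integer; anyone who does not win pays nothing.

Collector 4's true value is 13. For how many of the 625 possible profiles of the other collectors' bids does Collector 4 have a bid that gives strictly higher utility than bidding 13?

3

Others bid (5, 5, 13, 5): truth gives 0; bid 34 gives 1 > 0. Violating.
Others bid (5, 13, 5, 5): truth gives 0; bid 34 gives 1 > 0. Violating.
Others bid (13, 5, 5, 5): truth gives 0; bid 34 gives 1 > 0. Violating.
Others bid (5, 5, 5, 5): truth gives 7; no alternative beats it.
Others bid (5, 5, 5, 13): truth gives 5; no alternative beats it.
(Checking all 625 profiles: 3 have a profitable deviation, 622 do not.)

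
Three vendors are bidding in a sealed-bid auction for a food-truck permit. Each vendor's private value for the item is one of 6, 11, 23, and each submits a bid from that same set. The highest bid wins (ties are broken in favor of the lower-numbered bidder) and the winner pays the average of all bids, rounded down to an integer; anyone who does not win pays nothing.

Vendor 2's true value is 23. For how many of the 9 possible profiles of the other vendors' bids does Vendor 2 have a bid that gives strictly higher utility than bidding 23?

2

Others bid (6, 6): truth gives 12; bid 11 gives 16 > 12. Violating.
Others bid (6, 11): truth gives 10; bid 11 gives 14 > 10. Violating.
Others bid (6, 23): truth gives 6; no alternative beats it.
Others bid (11, 6): truth gives 10; no alternative beats it.
(Checking all 9 profiles: 2 have a profitable deviation, 7 do not.)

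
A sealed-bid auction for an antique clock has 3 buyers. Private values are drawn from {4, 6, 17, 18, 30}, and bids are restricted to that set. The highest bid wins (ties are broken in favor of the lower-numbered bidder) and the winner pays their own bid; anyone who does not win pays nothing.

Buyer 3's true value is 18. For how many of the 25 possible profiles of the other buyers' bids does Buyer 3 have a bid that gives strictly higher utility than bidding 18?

4

Others bid (4, 4): truth gives 0; bid 6 gives 12 > 0. Violating.
Others bid (4, 6): truth gives 0; bid 17 gives 1 > 0. Violating.
Others bid (6, 4): truth gives 0; bid 17 gives 1 > 0. Violating.
Others bid (6, 6): truth gives 0; bid 17 gives 1 > 0. Violating.
Others bid (4, 17): truth gives 0; no alternative beats it.
Others bid (4, 18): truth gives 0; no alternative beats it.
(Checking all 25 profiles: 4 have a profitable deviation, 21 do not.)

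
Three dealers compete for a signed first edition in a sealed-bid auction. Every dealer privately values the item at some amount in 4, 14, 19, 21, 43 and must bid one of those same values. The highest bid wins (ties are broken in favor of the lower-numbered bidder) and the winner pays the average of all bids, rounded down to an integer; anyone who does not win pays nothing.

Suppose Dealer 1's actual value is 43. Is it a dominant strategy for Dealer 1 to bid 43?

No

Consider the case where Dealer 2 bids 4 and Dealer 3 bids 4.
Truthful bid 43: wins, pays 17, utility 43 - 17 = 26.
Bid 4 instead: wins, pays 4, utility 43 - 4 = 39.
Since 39 > 26, bidding 4 is strictly better here, so truthful bidding is not dominant.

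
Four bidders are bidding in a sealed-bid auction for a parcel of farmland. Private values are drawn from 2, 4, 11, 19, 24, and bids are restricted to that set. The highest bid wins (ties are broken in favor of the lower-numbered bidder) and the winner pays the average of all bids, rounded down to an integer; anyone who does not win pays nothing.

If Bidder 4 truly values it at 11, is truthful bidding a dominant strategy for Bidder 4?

No

Consider the case where Bidder 1 bids 2, Bidder 2 bids 2 and Bidder 3 bids 2.
Truthful bid 11: wins, pays 4, utility 11 - 4 = 7.
Bid 4 instead: wins, pays 2, utility 11 - 2 = 9.
Since 9 > 7, bidding 4 is strictly better here, so truthful bidding is not dominant.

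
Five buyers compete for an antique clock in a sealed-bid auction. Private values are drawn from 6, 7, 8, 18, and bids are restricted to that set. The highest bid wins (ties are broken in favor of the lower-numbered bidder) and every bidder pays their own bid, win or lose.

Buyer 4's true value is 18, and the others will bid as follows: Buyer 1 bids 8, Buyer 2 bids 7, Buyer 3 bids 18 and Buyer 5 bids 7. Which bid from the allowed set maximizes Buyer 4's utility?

6

Bid 6: loses but pays 6, utility -6.
Bid 7: loses but pays 7, utility -7.
Bid 8: loses but pays 8, utility -8.
Bid 18: loses but pays 18, utility -18.
The best choice is 6 with utility -6.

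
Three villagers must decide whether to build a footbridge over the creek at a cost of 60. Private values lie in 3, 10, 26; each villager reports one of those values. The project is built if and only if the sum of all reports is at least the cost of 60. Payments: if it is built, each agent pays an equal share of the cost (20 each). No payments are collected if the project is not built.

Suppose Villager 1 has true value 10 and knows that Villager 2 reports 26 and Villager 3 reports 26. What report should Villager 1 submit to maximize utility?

Report 3: project not built, utility 0.
Report 10: project built, pays 20, utility 10 - 20 = -10.
Report 26: project built, pays 20, utility 10 - 20 = -10.
The best choice is 3 with utility 0.

3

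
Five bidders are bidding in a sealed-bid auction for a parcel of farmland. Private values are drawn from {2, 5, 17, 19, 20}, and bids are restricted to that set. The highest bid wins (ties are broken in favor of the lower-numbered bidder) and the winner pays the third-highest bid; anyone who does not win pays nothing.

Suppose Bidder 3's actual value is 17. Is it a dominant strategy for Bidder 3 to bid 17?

Consider the case where Bidder 1 bids 2, Bidder 2 bids 2, Bidder 4 bids 2 and Bidder 5 bids 19.
Truthful bid 17: loses, pays 0, utility 0.
Bid 19 instead: wins, pays 2, utility 17 - 2 = 15.
Since 15 > 0, bidding 19 is strictly better here, so truthful bidding is not dominant.

No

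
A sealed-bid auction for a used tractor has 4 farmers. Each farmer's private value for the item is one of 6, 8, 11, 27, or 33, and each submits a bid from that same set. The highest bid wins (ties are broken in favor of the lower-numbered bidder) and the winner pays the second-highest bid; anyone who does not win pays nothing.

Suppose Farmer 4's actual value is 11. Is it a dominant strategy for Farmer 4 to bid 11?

Yes

Check each profile of the others' bids and compare truth against every alternative bid.
Others bid (6, 6, 6): truth gives 5, best alternative gives 5.
Others bid (6, 6, 8): truth gives 3, best alternative gives 3.
Others bid (6, 8, 6): truth gives 3, best alternative gives 3.
Others bid (6, 8, 8): truth gives 3, best alternative gives 3.
Others bid (8, 6, 6): truth gives 3, best alternative gives 3.
Others bid (8, 6, 8): truth gives 3, best alternative gives 3.
(Remaining 119 profiles checked similarly; truth is weakly best in each.)
In every case the truthful bid is at least as good as any alternative, so it is a dominant strategy.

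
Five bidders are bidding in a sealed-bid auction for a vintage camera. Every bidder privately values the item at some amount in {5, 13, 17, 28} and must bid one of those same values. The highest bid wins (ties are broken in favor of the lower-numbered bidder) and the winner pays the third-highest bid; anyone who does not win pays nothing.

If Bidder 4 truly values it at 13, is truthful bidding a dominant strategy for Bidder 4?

No

Consider the case where Bidder 1 bids 5, Bidder 2 bids 5, Bidder 3 bids 5 and Bidder 5 bids 17.
Truthful bid 13: loses, pays 0, utility 0.
Bid 17 instead: wins, pays 5, utility 13 - 5 = 8.
Since 8 > 0, bidding 17 is strictly better here, so truthful bidding is not dominant.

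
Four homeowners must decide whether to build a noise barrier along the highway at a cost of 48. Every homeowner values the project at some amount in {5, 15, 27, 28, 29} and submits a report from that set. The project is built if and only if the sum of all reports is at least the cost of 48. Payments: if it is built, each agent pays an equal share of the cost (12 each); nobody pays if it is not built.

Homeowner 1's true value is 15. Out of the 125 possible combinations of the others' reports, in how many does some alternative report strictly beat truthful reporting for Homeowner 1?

3

Others report (5, 5, 15): truth gives 0; report 27 gives 3 > 0. Violating.
Others report (5, 15, 5): truth gives 0; report 27 gives 3 > 0. Violating.
Others report (15, 5, 5): truth gives 0; report 27 gives 3 > 0. Violating.
Others report (5, 5, 5): truth gives 0; no alternative beats it.
Others report (5, 5, 27): truth gives 3; no alternative beats it.
(Checking all 125 profiles: 3 have a profitable deviation, 122 do not.)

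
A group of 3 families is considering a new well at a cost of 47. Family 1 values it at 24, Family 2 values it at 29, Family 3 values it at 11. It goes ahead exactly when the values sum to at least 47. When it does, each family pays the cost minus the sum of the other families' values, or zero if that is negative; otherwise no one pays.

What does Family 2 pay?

12

Total value 64 ≥ cost 47, so the project is built.
The other families' values sum to 35.
Cost minus that sum is 47 - 35 = 12.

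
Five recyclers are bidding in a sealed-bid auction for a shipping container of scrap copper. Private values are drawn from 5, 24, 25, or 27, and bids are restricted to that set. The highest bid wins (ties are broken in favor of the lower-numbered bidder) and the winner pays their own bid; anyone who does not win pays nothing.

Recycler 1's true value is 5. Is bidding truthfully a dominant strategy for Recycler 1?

Yes

Check each profile of the others' bids and compare truth against every alternative bid.
Others bid (5, 5, 5, 5): truth gives 0, best alternative gives -19.
Others bid (5, 5, 5, 24): truth gives 0, best alternative gives -19.
Others bid (5, 5, 24, 5): truth gives 0, best alternative gives -19.
Others bid (5, 5, 24, 24): truth gives 0, best alternative gives -19.
Others bid (5, 24, 5, 5): truth gives 0, best alternative gives -19.
Others bid (5, 24, 5, 24): truth gives 0, best alternative gives -19.
(Remaining 250 profiles checked similarly; truth is weakly best in each.)
In every case the truthful bid is at least as good as any alternative, so it is a dominant strategy.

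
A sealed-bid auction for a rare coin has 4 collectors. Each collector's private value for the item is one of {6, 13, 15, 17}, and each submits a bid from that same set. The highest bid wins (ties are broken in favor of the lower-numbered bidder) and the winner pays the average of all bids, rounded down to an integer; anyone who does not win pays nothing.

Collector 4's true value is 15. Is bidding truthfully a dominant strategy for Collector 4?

Consider the case where Collector 1 bids 6, Collector 2 bids 6 and Collector 3 bids 6.
Truthful bid 15: wins, pays 8, utility 15 - 8 = 7.
Bid 13 instead: wins, pays 7, utility 15 - 7 = 8.
Since 8 > 7, bidding 13 is strictly better here, so truthful bidding is not dominant.

No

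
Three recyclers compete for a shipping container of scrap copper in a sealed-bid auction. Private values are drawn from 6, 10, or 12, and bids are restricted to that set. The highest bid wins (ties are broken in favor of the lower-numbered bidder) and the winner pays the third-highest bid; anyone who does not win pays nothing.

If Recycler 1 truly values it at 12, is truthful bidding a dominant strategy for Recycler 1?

Check each profile of the others' bids and compare truth against every alternative bid.
Others bid (6, 12): truth gives 6, best alternative gives 0.
Others bid (12, 6): truth gives 6, best alternative gives 0.
Others bid (10, 12): truth gives 2, best alternative gives 0.
Others bid (12, 10): truth gives 2, best alternative gives 0.
Others bid (6, 6): truth gives 6, best alternative gives 6.
Others bid (6, 10): truth gives 6, best alternative gives 6.
(Remaining 3 profiles checked similarly; truth is weakly best in each.)
In every case the truthful bid is at least as good as any alternative, so it is a dominant strategy.

Yes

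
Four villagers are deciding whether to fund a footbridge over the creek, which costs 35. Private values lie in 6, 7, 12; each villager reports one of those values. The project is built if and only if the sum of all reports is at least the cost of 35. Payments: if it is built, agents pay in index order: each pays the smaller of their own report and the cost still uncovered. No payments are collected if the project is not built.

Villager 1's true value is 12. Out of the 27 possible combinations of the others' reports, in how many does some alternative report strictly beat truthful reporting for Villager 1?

Others report (6, 12, 12): truth gives 0; report 6 gives 6 > 0. Violating.
Others report (7, 12, 12): truth gives 0; report 6 gives 6 > 0. Violating.
Others report (12, 6, 12): truth gives 0; report 6 gives 6 > 0. Violating.
Others report (12, 7, 12): truth gives 0; report 6 gives 6 > 0. Violating.
Others report (6, 6, 6): truth gives 0; no alternative beats it.
Others report (6, 6, 7): truth gives 0; no alternative beats it.
(Checking all 27 profiles: 7 have a profitable deviation, 20 do not.)

7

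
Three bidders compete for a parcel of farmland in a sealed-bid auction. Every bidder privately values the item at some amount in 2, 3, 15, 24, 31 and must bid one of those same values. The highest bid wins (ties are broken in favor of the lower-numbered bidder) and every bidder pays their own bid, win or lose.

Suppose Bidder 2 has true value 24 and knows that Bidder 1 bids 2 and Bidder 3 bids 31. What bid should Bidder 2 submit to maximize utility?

Bid 2: loses but pays 2, utility -2.
Bid 3: loses but pays 3, utility -3.
Bid 15: loses but pays 15, utility -15.
Bid 24: loses but pays 24, utility -24.
Bid 31: wins, pays 31, utility 24 - 31 = -7.
The best choice is 2 with utility -2.

2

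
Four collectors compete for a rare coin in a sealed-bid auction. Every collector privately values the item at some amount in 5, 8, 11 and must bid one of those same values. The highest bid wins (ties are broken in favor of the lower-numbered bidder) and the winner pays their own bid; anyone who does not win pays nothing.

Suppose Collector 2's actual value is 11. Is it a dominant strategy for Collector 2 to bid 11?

Consider the case where Collector 1 bids 5, Collector 3 bids 5 and Collector 4 bids 5.
Truthful bid 11: wins, pays 11, utility 11 - 11 = 0.
Bid 8 instead: wins, pays 8, utility 11 - 8 = 3.
Since 3 > 0, bidding 8 is strictly better here, so truthful bidding is not dominant.

No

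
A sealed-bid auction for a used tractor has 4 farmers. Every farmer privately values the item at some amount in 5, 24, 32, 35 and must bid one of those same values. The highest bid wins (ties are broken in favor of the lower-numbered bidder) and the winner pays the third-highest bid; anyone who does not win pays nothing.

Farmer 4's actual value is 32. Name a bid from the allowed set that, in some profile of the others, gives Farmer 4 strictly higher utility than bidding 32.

35

Suppose Farmer 1 bids 5, Farmer 2 bids 5 and Farmer 3 bids 32.
Bid 32: loses, pays 0, utility 0.
Bid 35: wins, pays 5, utility 32 - 5 = 27.
So bidding 35 beats truth here (27 > 0).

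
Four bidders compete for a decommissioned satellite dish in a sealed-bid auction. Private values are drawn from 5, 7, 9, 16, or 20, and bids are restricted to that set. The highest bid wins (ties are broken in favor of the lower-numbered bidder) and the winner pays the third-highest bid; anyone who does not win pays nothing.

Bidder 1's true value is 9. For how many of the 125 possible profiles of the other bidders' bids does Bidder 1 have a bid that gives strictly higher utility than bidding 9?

Others bid (5, 5, 16): truth gives 0; bid 16 gives 4 > 0. Violating.
Others bid (5, 5, 20): truth gives 0; bid 20 gives 4 > 0. Violating.
Others bid (5, 7, 16): truth gives 0; bid 16 gives 2 > 0. Violating.
Others bid (5, 7, 20): truth gives 0; bid 20 gives 2 > 0. Violating.
Others bid (5, 5, 5): truth gives 4; no alternative beats it.
Others bid (5, 5, 7): truth gives 4; no alternative beats it.
(Checking all 125 profiles: 24 have a profitable deviation, 101 do not.)

24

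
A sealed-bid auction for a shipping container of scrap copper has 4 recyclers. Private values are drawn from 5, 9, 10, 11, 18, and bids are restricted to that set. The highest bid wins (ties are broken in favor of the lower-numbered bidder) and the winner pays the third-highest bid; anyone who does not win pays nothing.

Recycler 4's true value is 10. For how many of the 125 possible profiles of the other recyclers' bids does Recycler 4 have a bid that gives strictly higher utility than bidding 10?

24

Others bid (5, 5, 10): truth gives 0; bid 11 gives 5 > 0. Violating.
Others bid (5, 5, 11): truth gives 0; bid 18 gives 5 > 0. Violating.
Others bid (5, 9, 10): truth gives 0; bid 11 gives 1 > 0. Violating.
Others bid (5, 9, 11): truth gives 0; bid 18 gives 1 > 0. Violating.
Others bid (5, 5, 5): truth gives 5; no alternative beats it.
Others bid (5, 5, 9): truth gives 5; no alternative beats it.
(Checking all 125 profiles: 24 have a profitable deviation, 101 do not.)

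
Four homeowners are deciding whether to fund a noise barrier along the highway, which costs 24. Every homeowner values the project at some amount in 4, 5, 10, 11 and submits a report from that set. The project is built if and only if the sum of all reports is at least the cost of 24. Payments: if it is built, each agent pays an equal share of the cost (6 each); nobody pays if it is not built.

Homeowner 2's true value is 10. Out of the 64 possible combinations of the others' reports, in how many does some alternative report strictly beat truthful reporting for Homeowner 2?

Others report (4, 4, 5): truth gives 0; report 11 gives 4 > 0. Violating.
Others report (4, 5, 4): truth gives 0; report 11 gives 4 > 0. Violating.
Others report (5, 4, 4): truth gives 0; report 11 gives 4 > 0. Violating.
Others report (4, 4, 4): truth gives 0; no alternative beats it.
Others report (4, 4, 10): truth gives 4; no alternative beats it.
(Checking all 64 profiles: 3 have a profitable deviation, 61 do not.)

3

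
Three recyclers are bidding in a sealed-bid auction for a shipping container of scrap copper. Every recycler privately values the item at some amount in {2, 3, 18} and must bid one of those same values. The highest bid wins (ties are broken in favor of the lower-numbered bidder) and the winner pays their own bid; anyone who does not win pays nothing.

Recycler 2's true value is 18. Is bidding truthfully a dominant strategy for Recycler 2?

Consider the case where Recycler 1 bids 2 and Recycler 3 bids 2.
Truthful bid 18: wins, pays 18, utility 18 - 18 = 0.
Bid 3 instead: wins, pays 3, utility 18 - 3 = 15.
Since 15 > 0, bidding 3 is strictly better here, so truthful bidding is not dominant.

No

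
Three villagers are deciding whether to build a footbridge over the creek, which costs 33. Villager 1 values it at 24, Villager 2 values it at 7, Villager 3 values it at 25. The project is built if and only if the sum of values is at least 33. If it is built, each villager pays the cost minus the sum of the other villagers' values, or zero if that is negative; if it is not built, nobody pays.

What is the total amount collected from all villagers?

Total value 56 ≥ cost 33, so it is built.
Villager 1: others sum to 32; max(0, 33 - 32) = 1.
Villager 2: others sum to 49; max(0, 33 - 49) = 0.
Villager 3: others sum to 31; max(0, 33 - 31) = 2.
Total collected = 1 + 0 + 2 = 3.

3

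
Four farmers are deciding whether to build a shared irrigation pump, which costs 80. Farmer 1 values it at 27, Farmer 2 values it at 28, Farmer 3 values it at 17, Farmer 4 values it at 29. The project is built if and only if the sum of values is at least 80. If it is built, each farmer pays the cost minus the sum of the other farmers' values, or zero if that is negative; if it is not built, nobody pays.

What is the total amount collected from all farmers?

21

Total value 101 ≥ cost 80, so it is built.
Farmer 1: others sum to 74; max(0, 80 - 74) = 6.
Farmer 2: others sum to 73; max(0, 80 - 73) = 7.
Farmer 3: others sum to 84; max(0, 80 - 84) = 0.
Farmer 4: others sum to 72; max(0, 80 - 72) = 8.
Total collected = 6 + 7 + 0 + 8 = 21.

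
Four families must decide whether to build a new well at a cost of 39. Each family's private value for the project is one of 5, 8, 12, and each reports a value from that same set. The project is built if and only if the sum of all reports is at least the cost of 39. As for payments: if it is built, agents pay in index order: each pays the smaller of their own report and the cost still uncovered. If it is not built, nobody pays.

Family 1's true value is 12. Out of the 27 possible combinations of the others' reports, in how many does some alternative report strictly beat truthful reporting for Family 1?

4

Others report (8, 12, 12): truth gives 0; report 8 gives 4 > 0. Violating.
Others report (12, 8, 12): truth gives 0; report 8 gives 4 > 0. Violating.
Others report (12, 12, 8): truth gives 0; report 8 gives 4 > 0. Violating.
Others report (12, 12, 12): truth gives 0; report 5 gives 7 > 0. Violating.
Others report (5, 5, 5): truth gives 0; no alternative beats it.
Others report (5, 5, 8): truth gives 0; no alternative beats it.
(Checking all 27 profiles: 4 have a profitable deviation, 23 do not.)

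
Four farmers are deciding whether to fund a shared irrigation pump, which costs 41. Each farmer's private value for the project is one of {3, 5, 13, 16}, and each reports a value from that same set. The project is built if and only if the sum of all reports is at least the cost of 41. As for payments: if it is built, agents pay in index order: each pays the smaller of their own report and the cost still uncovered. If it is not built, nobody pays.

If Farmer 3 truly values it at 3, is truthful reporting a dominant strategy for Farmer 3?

Check each profile of the others' reports and compare truth against every alternative report.
Others report (5, 16, 16): truth gives 0, best alternative gives -2.
Others report (13, 13, 13): truth gives 0, best alternative gives -2.
Others report (13, 13, 16): truth gives 0, best alternative gives -2.
Others report (13, 16, 13): truth gives 0, best alternative gives -2.
Others report (13, 16, 16): truth gives 0, best alternative gives -2.
Others report (16, 5, 16): truth gives 0, best alternative gives -2.
(Remaining 58 profiles checked similarly; truth is weakly best in each.)
In every case the truthful report is at least as good as any alternative, so it is a dominant strategy.

Yes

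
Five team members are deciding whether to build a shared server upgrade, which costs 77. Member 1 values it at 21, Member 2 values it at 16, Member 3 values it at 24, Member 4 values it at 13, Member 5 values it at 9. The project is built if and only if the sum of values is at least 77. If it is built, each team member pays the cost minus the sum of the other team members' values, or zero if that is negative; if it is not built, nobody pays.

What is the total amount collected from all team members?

53

Total value 83 ≥ cost 77, so it is built.
Member 1: others sum to 62; max(0, 77 - 62) = 15.
Member 2: others sum to 67; max(0, 77 - 67) = 10.
Member 3: others sum to 59; max(0, 77 - 59) = 18.
Member 4: others sum to 70; max(0, 77 - 70) = 7.
Member 5: others sum to 74; max(0, 77 - 74) = 3.
Total collected = 15 + 10 + 18 + 7 + 3 = 53.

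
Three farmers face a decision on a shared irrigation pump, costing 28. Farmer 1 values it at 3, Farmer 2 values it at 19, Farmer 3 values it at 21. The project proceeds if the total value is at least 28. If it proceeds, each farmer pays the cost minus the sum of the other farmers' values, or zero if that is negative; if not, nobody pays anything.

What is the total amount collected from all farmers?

Total value 43 ≥ cost 28, so it is built.
Farmer 1: others sum to 40; max(0, 28 - 40) = 0.
Farmer 2: others sum to 24; max(0, 28 - 24) = 4.
Farmer 3: others sum to 22; max(0, 28 - 22) = 6.
Total collected = 0 + 4 + 6 = 10.

10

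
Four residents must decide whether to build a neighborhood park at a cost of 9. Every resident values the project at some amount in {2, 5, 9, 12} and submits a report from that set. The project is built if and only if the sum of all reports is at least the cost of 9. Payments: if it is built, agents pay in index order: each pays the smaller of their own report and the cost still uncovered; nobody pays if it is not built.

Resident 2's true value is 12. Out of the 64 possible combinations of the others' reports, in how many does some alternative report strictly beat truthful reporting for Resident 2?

32

Others report (2, 2, 2): truth gives 5; report 5 gives 7 > 5. Violating.
Others report (2, 2, 5): truth gives 5; report 2 gives 10 > 5. Violating.
Others report (2, 2, 9): truth gives 5; report 2 gives 10 > 5. Violating.
Others report (2, 2, 12): truth gives 5; report 2 gives 10 > 5. Violating.
Others report (9, 2, 2): truth gives 12; no alternative beats it.
Others report (9, 2, 5): truth gives 12; no alternative beats it.
(Checking all 64 profiles: 32 have a profitable deviation, 32 do not.)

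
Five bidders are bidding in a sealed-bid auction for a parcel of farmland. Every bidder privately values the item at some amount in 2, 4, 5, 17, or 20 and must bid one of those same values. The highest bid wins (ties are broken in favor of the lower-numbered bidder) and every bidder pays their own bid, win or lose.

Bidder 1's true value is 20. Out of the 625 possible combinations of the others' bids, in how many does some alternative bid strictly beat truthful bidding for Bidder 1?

Others bid (2, 2, 2, 2): truth gives 0; bid 2 gives 18 > 0. Violating.
Others bid (2, 2, 2, 4): truth gives 0; bid 4 gives 16 > 0. Violating.
Others bid (2, 2, 2, 5): truth gives 0; bid 5 gives 15 > 0. Violating.
Others bid (2, 2, 2, 17): truth gives 0; bid 17 gives 3 > 0. Violating.
Others bid (2, 2, 2, 20): truth gives 0; no alternative beats it.
Others bid (2, 2, 4, 20): truth gives 0; no alternative beats it.
(Checking all 625 profiles: 256 have a profitable deviation, 369 do not.)

256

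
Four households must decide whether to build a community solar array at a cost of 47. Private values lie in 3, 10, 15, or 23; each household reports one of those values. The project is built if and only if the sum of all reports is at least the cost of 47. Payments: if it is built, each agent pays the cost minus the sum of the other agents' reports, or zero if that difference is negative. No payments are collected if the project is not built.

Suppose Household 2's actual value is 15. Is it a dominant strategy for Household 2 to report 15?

Check each profile of the others' reports and compare truth against every alternative report.
Others report (3, 23, 23): truth gives 15, best alternative gives 15.
Others report (10, 15, 23): truth gives 15, best alternative gives 15.
Others report (10, 23, 15): truth gives 15, best alternative gives 15.
Others report (10, 23, 23): truth gives 15, best alternative gives 15.
Others report (15, 10, 23): truth gives 15, best alternative gives 15.
Others report (15, 15, 23): truth gives 15, best alternative gives 15.
(Remaining 58 profiles checked similarly; truth is weakly best in each.)
In every case the truthful report is at least as good as any alternative, so it is a dominant strategy.

Yes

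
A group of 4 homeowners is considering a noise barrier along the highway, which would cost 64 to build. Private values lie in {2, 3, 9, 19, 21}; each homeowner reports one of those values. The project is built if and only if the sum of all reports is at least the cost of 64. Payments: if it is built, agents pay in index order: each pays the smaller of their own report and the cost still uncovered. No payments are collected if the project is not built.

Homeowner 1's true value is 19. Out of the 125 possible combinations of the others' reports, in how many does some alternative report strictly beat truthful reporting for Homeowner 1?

Others report (19, 19, 19): truth gives 0; report 9 gives 10 > 0. Violating.
Others report (19, 19, 21): truth gives 0; report 9 gives 10 > 0. Violating.
Others report (19, 21, 19): truth gives 0; report 9 gives 10 > 0. Violating.
Others report (19, 21, 21): truth gives 0; report 3 gives 16 > 0. Violating.
Others report (2, 2, 2): truth gives 0; no alternative beats it.
Others report (2, 2, 3): truth gives 0; no alternative beats it.
(Checking all 125 profiles: 8 have a profitable deviation, 117 do not.)

8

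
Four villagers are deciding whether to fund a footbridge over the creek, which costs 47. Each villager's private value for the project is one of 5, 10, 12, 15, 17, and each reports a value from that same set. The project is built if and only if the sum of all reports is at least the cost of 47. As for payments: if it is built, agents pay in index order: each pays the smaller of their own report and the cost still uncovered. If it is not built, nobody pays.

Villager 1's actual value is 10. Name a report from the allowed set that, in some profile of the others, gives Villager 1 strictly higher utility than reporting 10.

Suppose Villager 2 reports 10, Villager 3 reports 15 and Villager 4 reports 17.
Report 10: project built, pays 10, utility 10 - 10 = 0.
Report 5: project built, pays 5, utility 10 - 5 = 5.
So reporting 5 beats truth here (5 > 0).

5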